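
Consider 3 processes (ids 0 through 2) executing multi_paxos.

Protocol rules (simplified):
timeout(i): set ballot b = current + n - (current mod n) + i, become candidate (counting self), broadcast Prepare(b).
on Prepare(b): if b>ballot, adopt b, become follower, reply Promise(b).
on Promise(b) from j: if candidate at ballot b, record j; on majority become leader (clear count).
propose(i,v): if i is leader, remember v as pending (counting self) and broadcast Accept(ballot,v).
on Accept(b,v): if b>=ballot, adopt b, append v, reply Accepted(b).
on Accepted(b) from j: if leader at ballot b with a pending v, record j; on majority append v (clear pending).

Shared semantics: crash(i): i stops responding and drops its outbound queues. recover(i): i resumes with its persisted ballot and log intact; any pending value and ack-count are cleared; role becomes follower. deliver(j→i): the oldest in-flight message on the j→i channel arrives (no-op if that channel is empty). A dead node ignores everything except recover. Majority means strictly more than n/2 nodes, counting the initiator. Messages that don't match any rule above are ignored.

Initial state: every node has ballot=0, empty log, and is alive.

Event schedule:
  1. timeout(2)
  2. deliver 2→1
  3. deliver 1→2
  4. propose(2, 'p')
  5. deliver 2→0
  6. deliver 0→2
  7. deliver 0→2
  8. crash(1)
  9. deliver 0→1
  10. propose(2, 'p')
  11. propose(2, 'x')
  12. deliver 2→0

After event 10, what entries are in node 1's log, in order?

empty

[1] timeout(2) → N2(cand b5 [-])
[2] deliver 2→1 → N1(foll b5 [-])
[3] deliver 1→2 → N2(lead b5 [-])
[4] propose(2,'p') → ∅
[5] deliver 2→0 → N0(foll b5 [-])
[6] deliver 0→2 → ∅
[7] deliver 0→2 → ∅
[8] crash(1) → N1(✗foll b5 [-])
[9] deliver 0→1 → ∅
[10] propose(2,'p') → ∅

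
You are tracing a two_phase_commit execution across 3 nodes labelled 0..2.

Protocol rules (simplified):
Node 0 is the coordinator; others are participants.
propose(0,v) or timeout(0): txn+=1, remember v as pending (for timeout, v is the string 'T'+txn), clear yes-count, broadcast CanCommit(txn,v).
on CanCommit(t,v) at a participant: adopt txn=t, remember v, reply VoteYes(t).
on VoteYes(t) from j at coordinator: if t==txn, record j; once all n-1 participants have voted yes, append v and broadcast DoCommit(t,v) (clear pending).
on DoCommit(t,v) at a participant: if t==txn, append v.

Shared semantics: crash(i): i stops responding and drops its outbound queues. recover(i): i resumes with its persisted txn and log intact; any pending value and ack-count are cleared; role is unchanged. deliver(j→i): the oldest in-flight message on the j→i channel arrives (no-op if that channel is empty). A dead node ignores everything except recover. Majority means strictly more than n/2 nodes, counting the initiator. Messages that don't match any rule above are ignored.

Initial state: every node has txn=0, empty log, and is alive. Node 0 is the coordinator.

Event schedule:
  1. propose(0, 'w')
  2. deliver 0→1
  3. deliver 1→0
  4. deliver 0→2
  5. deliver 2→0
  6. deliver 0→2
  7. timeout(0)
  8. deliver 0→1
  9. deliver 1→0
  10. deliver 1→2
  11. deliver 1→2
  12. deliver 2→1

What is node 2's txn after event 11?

1

[1] propose(0,'w') → N0(coor t1 [-])
[2] deliver 0→1 → N1(part t1 [-])
[3] deliver 1→0 → ∅
[4] deliver 0→2 → N2(part t1 [-])
[5] deliver 2→0 → N0(coor t1 [w])
[6] deliver 0→2 → N2(part t1 [w])
[7] timeout(0) → N0(coor t2 [w])
[8] deliver 0→1 → N1(part t1 [w])
[9] deliver 1→0 → ∅
[10] deliver 1→2 → ∅
[11] deliver 1→2 → ∅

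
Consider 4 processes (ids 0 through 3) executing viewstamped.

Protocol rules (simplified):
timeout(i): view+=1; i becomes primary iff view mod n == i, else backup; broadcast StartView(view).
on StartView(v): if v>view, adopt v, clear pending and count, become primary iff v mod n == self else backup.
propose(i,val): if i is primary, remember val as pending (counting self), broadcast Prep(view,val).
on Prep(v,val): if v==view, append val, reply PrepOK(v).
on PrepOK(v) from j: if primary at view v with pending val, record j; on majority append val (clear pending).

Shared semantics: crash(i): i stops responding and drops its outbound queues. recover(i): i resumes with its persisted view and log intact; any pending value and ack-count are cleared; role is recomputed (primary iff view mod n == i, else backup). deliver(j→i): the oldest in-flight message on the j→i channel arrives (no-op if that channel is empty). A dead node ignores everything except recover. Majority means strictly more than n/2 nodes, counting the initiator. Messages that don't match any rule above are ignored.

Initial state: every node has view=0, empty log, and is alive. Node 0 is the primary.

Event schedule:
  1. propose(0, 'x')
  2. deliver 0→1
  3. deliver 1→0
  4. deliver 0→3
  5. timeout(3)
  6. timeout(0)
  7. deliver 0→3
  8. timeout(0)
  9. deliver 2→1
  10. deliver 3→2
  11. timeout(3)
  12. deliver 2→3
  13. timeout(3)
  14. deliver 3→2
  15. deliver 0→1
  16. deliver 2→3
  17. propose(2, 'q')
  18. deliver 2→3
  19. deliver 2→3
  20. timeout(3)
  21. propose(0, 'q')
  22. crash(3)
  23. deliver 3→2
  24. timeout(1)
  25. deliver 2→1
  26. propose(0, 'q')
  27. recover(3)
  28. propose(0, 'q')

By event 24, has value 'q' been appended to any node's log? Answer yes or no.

no

e1 propose(0,'x'): ·
e2 deliver 0→1: 1[back,v=0,x]
e3 deliver 1→0: ·
e4 deliver 0→3: 3[back,v=0,x]
e5 timeout(3): 3[back,v=1,x]
e6 timeout(0): 0[back,v=1,-]
e7 deliver 0→3: ·
e8 timeout(0): 0[back,v=2,-]
e9 deliver 2→1: ·
e10 deliver 3→2: 2[back,v=1,-]
e11 timeout(3): 3[back,v=2,x]
e12 deliver 2→3: ·
e13 timeout(3): 3[prim,v=3,x]
e14 deliver 3→2: 2[prim,v=2,-]
e15 deliver 0→1: 1[prim,v=1,x]
e16 deliver 2→3: ·
e17 propose(2,'q'): ·
e18 deliver 2→3: ·
e19 deliver 2→3: ·
e20 timeout(3): 3[back,v=4,x]
e21 propose(0,'q'): ·
e22 crash(3): 3[✗back,v=4,x]
e23 deliver 3→2: ·
e24 timeout(1): 1[back,v=2,x]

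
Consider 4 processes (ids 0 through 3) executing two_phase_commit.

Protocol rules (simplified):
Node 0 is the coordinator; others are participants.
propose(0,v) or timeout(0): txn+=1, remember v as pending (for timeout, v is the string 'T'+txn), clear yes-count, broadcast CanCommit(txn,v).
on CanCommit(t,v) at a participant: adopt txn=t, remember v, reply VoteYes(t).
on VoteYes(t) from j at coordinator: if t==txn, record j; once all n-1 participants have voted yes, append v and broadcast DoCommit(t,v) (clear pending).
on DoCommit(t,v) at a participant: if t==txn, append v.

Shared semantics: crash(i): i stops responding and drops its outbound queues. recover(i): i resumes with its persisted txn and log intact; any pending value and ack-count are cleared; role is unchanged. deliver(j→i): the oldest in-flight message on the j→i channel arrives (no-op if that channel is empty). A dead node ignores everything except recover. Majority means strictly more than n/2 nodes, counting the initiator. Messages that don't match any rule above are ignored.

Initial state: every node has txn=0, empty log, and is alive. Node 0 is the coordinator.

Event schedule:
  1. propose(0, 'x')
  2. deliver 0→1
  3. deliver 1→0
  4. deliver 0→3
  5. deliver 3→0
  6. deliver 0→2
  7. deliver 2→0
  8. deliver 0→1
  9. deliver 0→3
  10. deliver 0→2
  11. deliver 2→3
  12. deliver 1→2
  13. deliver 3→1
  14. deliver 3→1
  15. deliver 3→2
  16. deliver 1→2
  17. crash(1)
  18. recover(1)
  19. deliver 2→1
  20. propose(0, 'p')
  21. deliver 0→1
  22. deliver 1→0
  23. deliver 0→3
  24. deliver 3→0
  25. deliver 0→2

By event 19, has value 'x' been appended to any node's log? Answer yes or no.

yes

1. propose(0,'x'):  <0:coor t1 ->
2. deliver 0→1:  <1:part t1 ->
3. deliver 1→0:  nop
4. deliver 0→3:  <3:part t1 ->
5. deliver 3→0:  nop
6. deliver 0→2:  <2:part t1 ->
7. deliver 2→0:  <0:coor t1 x>
8. deliver 0→1:  <1:part t1 x>
9. deliver 0→3:  <3:part t1 x>
10. deliver 0→2:  <2:part t1 x>
11. deliver 2→3:  nop
12. deliver 1→2:  nop
13. deliver 3→1:  nop
14. deliver 3→1:  nop
15. deliver 3→2:  nop
16. deliver 1→2:  nop
17. crash(1):  <1:✗part t1 x>
18. recover(1):  <1:part t1 x>
19. deliver 2→1:  nop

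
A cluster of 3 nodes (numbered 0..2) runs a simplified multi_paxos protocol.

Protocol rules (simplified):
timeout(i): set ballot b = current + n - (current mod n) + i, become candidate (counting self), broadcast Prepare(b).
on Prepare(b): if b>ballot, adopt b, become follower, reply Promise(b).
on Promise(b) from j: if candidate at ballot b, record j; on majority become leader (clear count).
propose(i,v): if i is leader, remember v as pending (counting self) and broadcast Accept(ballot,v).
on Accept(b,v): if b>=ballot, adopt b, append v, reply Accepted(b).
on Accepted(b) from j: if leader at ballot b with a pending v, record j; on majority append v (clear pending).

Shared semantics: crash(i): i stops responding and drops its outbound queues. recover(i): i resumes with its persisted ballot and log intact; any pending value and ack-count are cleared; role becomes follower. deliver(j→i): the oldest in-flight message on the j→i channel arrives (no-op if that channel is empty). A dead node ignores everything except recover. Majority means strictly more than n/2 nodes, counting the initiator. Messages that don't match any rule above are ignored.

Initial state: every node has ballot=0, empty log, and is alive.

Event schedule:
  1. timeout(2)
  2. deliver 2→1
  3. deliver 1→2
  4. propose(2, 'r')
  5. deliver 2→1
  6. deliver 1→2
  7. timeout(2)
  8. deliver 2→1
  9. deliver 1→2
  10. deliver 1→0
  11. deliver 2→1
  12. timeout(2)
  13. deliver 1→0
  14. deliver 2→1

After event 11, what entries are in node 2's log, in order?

r

step 1 timeout(2): 2={cand,b=5,log=-}
step 2 deliver 2→1: 1={foll,b=5,log=-}
step 3 deliver 1→2: 2={lead,b=5,log=-}
step 4 propose(2,'r'): —
step 5 deliver 2→1: 1={foll,b=5,log=r}
step 6 deliver 1→2: 2={lead,b=5,log=r}
step 7 timeout(2): 2={cand,b=8,log=r}
step 8 deliver 2→1: 1={foll,b=8,log=r}
step 9 deliver 1→2: 2={lead,b=8,log=r}
step 10 deliver 1→0: —
step 11 deliver 2→1: —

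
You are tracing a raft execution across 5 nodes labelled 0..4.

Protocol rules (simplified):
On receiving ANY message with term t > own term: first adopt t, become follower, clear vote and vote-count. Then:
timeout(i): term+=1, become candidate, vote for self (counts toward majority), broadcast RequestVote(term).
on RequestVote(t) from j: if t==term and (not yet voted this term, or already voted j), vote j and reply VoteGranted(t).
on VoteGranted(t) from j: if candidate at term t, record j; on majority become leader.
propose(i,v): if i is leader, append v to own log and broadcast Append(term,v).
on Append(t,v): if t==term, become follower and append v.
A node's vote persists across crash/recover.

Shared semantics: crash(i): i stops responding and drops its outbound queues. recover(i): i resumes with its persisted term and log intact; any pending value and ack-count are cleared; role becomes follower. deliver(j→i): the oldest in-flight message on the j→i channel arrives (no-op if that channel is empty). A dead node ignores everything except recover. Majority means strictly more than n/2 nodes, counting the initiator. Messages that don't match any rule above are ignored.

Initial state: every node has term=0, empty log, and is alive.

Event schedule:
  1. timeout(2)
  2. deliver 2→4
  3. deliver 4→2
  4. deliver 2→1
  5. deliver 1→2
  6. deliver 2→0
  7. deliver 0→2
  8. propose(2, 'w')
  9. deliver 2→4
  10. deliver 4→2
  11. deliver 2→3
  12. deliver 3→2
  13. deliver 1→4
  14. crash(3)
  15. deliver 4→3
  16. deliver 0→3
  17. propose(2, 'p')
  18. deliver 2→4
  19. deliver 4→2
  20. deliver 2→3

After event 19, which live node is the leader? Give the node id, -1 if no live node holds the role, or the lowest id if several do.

2

after 1 — timeout(2): n2:cand/t1/[-]
after 2 — deliver 2→4: n4:foll/t1/[-]
after 3 — deliver 4→2: ·
after 4 — deliver 2→1: n1:foll/t1/[-]
after 5 — deliver 1→2: n2:lead/t1/[-]
after 6 — deliver 2→0: n0:foll/t1/[-]
after 7 — deliver 0→2: ·
after 8 — propose(2,'w'): n2:lead/t1/[w]
after 9 — deliver 2→4: n4:foll/t1/[w]
after 10 — deliver 4→2: ·
after 11 — deliver 2→3: n3:foll/t1/[-]
after 12 — deliver 3→2: ·
after 13 — deliver 1→4: ·
after 14 — crash(3): n3:✗foll/t1/[-]
after 15 — deliver 4→3: ·
after 16 — deliver 0→3: ·
after 17 — propose(2,'p'): n2:lead/t1/[w,p]
after 18 — deliver 2→4: n4:foll/t1/[w,p]
after 19 — deliver 4→2: ·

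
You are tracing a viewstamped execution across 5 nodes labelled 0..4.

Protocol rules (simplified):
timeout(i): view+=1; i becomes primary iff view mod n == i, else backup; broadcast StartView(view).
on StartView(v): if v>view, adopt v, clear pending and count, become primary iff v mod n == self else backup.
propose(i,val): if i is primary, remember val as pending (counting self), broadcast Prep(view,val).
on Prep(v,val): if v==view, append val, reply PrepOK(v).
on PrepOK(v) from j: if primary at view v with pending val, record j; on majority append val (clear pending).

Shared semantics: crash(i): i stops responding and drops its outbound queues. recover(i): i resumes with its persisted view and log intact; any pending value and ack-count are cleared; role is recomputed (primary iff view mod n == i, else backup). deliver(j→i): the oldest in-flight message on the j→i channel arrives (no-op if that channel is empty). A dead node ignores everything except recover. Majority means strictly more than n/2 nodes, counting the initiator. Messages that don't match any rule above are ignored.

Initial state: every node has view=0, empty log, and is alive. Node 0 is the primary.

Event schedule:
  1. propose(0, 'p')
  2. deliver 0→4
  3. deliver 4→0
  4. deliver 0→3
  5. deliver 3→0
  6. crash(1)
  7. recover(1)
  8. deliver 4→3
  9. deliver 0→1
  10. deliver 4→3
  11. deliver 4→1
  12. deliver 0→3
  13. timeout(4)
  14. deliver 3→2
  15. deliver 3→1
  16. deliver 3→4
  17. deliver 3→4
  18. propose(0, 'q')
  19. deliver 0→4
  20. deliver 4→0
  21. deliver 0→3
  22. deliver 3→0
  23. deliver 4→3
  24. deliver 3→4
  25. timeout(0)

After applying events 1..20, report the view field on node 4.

[1] propose(0,'p') → ∅
[2] deliver 0→4 → N4(back v0 [p])
[3] deliver 4→0 → ∅
[4] deliver 0→3 → N3(back v0 [p])
[5] deliver 3→0 → N0(prim v0 [p])
[6] crash(1) → N1(✗back v0 [-])
[7] recover(1) → N1(back v0 [-])
[8] deliver 4→3 → ∅
[9] deliver 0→1 → N1(back v0 [p])
[10] deliver 4→3 → ∅
[11] deliver 4→1 → ∅
[12] deliver 0→3 → ∅
[13] timeout(4) → N4(back v1 [p])
[14] deliver 3→2 → ∅
[15] deliver 3→1 → ∅
[16] deliver 3→4 → ∅
[17] deliver 3→4 → ∅
[18] propose(0,'q') → ∅
[19] deliver 0→4 → ∅
[20] deliver 4→0 → N0(back v1 [p])

1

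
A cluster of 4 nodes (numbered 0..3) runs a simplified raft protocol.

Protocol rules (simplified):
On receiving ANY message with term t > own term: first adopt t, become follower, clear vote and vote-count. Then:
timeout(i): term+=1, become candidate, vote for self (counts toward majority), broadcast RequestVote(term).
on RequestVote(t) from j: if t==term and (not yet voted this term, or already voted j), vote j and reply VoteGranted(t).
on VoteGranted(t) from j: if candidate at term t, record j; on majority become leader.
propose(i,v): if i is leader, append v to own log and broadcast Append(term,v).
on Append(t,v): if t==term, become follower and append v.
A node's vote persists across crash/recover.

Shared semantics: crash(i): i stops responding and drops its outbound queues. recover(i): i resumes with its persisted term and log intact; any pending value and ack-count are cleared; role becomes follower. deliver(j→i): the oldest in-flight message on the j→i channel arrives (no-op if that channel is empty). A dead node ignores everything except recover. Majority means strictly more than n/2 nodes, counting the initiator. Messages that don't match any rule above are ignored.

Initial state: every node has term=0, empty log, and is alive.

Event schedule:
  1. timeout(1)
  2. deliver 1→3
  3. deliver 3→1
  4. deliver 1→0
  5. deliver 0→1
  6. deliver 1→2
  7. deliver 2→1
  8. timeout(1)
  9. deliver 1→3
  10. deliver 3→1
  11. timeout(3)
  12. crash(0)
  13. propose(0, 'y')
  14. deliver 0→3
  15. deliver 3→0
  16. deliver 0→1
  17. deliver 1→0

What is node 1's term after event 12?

1. timeout(1):  <1:cand t1 ->
2. deliver 1→3:  <3:foll t1 ->
3. deliver 3→1:  nop
4. deliver 1→0:  <0:foll t1 ->
5. deliver 0→1:  <1:lead t1 ->
6. deliver 1→2:  <2:foll t1 ->
7. deliver 2→1:  nop
8. timeout(1):  <1:cand t2 ->
9. deliver 1→3:  <3:foll t2 ->
10. deliver 3→1:  nop
11. timeout(3):  <3:cand t3 ->
12. crash(0):  <0:✗foll t1 ->

2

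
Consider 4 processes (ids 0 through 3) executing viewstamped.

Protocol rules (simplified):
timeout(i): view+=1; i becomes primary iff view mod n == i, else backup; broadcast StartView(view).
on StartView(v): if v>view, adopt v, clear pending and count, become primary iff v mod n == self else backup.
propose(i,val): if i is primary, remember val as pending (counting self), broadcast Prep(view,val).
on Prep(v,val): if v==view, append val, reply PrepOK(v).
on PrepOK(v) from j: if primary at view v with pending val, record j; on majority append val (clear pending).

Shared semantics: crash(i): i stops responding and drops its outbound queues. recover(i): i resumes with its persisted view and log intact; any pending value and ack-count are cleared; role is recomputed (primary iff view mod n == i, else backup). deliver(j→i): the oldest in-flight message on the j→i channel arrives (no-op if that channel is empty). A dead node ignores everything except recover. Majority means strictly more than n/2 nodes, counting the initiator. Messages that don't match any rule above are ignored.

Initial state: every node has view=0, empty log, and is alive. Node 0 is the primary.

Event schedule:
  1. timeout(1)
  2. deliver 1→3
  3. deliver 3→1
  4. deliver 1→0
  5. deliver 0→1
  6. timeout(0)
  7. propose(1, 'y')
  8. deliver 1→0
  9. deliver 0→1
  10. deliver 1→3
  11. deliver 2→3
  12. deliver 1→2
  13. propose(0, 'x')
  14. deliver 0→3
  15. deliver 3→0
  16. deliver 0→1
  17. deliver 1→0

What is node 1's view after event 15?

2

1. timeout(1):  <1:prim v1 ->
2. deliver 1→3:  <3:back v1 ->
3. deliver 3→1:  nop
4. deliver 1→0:  <0:back v1 ->
5. deliver 0→1:  nop
6. timeout(0):  <0:back v2 ->
7. propose(1,'y'):  nop
8. deliver 1→0:  nop
9. deliver 0→1:  <1:back v2 ->
10. deliver 1→3:  <3:back v1 y>
11. deliver 2→3:  nop
12. deliver 1→2:  <2:back v1 ->
13. propose(0,'x'):  nop
14. deliver 0→3:  <3:back v2 y>
15. deliver 3→0:  nop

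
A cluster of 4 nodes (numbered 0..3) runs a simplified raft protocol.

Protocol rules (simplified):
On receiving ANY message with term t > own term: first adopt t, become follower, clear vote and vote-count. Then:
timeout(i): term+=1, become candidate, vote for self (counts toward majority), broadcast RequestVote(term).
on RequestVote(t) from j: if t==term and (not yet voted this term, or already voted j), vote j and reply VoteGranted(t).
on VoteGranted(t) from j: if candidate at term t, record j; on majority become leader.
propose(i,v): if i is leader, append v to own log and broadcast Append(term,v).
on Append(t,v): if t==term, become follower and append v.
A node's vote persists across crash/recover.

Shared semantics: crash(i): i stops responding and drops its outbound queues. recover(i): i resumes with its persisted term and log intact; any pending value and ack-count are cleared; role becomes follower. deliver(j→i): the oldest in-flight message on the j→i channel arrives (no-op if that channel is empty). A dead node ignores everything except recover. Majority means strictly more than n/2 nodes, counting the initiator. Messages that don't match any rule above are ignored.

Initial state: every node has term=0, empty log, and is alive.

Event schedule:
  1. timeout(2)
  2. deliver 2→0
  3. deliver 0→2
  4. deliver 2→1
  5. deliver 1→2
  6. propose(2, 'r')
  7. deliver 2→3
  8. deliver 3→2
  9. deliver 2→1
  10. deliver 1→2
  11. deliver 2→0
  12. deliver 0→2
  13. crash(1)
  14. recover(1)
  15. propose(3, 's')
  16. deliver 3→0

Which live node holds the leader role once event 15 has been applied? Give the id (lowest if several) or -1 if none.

after 1 — timeout(2): n2:cand/t1/[-]
after 2 — deliver 2→0: n0:foll/t1/[-]
after 3 — deliver 0→2: ·
after 4 — deliver 2→1: n1:foll/t1/[-]
after 5 — deliver 1→2: n2:lead/t1/[-]
after 6 — propose(2,'r'): n2:lead/t1/[r]
after 7 — deliver 2→3: n3:foll/t1/[-]
after 8 — deliver 3→2: ·
after 9 — deliver 2→1: n1:foll/t1/[r]
after 10 — deliver 1→2: ·
after 11 — deliver 2→0: n0:foll/t1/[r]
after 12 — deliver 0→2: ·
after 13 — crash(1): n1:✗foll/t1/[r]
after 14 — recover(1): n1:foll/t1/[r]
after 15 — propose(3,'s'): ·

2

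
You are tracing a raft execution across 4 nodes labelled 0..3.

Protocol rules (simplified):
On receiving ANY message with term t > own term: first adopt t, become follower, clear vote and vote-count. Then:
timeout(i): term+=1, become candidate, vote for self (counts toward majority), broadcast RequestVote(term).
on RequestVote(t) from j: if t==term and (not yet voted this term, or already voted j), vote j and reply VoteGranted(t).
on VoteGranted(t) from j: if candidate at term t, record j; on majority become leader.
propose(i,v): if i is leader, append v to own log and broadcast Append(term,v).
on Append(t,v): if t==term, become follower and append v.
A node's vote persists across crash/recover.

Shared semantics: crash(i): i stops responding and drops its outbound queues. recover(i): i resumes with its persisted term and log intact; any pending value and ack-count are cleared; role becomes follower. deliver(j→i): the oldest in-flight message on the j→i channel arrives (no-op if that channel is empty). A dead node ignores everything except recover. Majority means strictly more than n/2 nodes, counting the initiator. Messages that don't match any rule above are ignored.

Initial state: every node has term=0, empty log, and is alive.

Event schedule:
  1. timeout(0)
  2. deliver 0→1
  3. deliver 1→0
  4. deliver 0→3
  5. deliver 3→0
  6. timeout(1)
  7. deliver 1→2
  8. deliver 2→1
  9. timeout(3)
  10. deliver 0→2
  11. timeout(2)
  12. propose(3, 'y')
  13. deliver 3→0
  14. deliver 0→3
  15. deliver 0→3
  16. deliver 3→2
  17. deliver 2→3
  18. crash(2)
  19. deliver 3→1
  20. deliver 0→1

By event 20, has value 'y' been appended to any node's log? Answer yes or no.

1. timeout(0):  <0:cand t1 ->
2. deliver 0→1:  <1:foll t1 ->
3. deliver 1→0:  nop
4. deliver 0→3:  <3:foll t1 ->
5. deliver 3→0:  <0:lead t1 ->
6. timeout(1):  <1:cand t2 ->
7. deliver 1→2:  <2:foll t2 ->
8. deliver 2→1:  nop
9. timeout(3):  <3:cand t2 ->
10. deliver 0→2:  nop
11. timeout(2):  <2:cand t3 ->
12. propose(3,'y'):  nop
13. deliver 3→0:  <0:foll t2 ->
14. deliver 0→3:  nop
15. deliver 0→3:  nop
16. deliver 3→2:  nop
17. deliver 2→3:  <3:foll t3 ->
18. crash(2):  <2:✗cand t3 ->
19. deliver 3→1:  nop
20. deliver 0→1:  nop

no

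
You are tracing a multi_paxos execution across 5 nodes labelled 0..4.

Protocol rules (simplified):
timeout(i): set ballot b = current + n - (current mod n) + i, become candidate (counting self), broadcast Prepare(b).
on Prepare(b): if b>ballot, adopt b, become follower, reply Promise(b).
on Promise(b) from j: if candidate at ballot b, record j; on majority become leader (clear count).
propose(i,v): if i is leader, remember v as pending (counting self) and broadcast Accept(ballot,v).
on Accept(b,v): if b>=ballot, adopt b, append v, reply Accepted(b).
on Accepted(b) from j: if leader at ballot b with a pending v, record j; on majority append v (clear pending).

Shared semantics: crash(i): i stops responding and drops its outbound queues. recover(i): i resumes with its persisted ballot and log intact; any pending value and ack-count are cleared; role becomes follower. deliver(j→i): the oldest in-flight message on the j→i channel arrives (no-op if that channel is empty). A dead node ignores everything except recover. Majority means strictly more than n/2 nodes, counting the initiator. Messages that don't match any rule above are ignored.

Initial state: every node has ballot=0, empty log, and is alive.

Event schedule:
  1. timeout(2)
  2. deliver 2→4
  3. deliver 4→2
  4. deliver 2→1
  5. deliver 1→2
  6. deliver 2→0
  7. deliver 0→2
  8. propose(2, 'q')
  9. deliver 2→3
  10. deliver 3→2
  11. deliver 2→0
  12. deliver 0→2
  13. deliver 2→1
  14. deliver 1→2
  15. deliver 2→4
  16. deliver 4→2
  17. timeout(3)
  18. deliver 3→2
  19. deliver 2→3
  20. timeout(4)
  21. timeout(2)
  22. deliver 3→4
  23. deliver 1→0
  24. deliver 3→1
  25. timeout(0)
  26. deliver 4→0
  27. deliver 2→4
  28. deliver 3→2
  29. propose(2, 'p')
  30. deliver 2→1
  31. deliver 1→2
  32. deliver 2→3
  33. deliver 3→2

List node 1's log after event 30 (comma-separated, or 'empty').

q

[1] timeout(2) → N2(cand b7 [-])
[2] deliver 2→4 → N4(foll b7 [-])
[3] deliver 4→2 → ∅
[4] deliver 2→1 → N1(foll b7 [-])
[5] deliver 1→2 → N2(lead b7 [-])
[6] deliver 2→0 → N0(foll b7 [-])
[7] deliver 0→2 → ∅
[8] propose(2,'q') → ∅
[9] deliver 2→3 → N3(foll b7 [-])
[10] deliver 3→2 → ∅
[11] deliver 2→0 → N0(foll b7 [q])
[12] deliver 0→2 → ∅
[13] deliver 2→1 → N1(foll b7 [q])
[14] deliver 1→2 → N2(lead b7 [q])
[15] deliver 2→4 → N4(foll b7 [q])
[16] deliver 4→2 → ∅
[17] timeout(3) → N3(cand b13 [-])
[18] deliver 3→2 → N2(foll b13 [q])
[19] deliver 2→3 → ∅
[20] timeout(4) → N4(cand b14 [q])
[21] timeout(2) → N2(cand b17 [q])
[22] deliver 3→4 → ∅
[23] deliver 1→0 → ∅
[24] deliver 3→1 → N1(foll b13 [q])
[25] timeout(0) → N0(cand b10 [q])
[26] deliver 4→0 → N0(foll b14 [q])
[27] deliver 2→4 → N4(foll b17 [q])
[28] deliver 3→2 → ∅
[29] propose(2,'p') → ∅
[30] deliver 2→1 → N1(foll b17 [q])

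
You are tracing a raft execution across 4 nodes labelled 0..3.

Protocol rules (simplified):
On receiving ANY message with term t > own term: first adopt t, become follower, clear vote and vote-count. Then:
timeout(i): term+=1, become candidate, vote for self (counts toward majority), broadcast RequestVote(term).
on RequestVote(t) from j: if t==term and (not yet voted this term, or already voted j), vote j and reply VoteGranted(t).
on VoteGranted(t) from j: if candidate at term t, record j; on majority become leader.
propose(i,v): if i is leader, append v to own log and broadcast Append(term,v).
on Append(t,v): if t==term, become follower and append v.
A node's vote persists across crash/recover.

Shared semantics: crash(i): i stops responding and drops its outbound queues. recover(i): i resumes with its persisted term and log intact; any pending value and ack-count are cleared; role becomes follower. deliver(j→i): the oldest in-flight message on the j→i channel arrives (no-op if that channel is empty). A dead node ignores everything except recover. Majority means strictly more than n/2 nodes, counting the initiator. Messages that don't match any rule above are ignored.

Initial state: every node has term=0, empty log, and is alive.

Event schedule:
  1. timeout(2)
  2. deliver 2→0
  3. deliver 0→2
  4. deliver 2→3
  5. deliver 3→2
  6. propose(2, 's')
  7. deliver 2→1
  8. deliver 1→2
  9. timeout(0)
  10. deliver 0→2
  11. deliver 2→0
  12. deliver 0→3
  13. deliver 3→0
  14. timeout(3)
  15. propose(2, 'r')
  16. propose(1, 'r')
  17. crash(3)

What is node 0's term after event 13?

2

step 1 timeout(2): 2={cand,t=1,log=-}
step 2 deliver 2→0: 0={foll,t=1,log=-}
step 3 deliver 0→2: —
step 4 deliver 2→3: 3={foll,t=1,log=-}
step 5 deliver 3→2: 2={lead,t=1,log=-}
step 6 propose(2,'s'): 2={lead,t=1,log=s}
step 7 deliver 2→1: 1={foll,t=1,log=-}
step 8 deliver 1→2: —
step 9 timeout(0): 0={cand,t=2,log=-}
step 10 deliver 0→2: 2={foll,t=2,log=s}
step 11 deliver 2→0: —
step 12 deliver 0→3: 3={foll,t=2,log=-}
step 13 deliver 3→0: —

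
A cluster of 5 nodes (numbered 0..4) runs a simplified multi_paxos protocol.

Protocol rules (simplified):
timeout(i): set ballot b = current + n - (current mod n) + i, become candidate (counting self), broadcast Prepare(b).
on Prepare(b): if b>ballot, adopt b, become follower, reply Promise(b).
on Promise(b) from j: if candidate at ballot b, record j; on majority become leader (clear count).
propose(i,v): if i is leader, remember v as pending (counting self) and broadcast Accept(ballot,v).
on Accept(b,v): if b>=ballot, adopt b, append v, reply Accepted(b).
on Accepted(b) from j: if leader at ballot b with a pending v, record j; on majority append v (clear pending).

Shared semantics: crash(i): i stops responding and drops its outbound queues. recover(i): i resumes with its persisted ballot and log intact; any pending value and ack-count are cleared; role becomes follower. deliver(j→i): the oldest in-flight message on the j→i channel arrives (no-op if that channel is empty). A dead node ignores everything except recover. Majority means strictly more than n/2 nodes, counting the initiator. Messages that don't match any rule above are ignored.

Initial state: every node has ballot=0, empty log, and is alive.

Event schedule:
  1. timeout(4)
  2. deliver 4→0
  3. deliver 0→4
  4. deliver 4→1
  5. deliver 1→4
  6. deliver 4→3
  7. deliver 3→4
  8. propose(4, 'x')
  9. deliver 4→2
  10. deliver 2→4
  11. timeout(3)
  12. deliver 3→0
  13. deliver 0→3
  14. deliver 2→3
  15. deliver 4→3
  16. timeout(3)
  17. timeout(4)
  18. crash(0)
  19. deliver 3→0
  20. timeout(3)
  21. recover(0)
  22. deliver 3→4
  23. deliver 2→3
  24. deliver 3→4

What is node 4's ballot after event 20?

14

e1 timeout(4): 4[cand,b=9,-]
e2 deliver 4→0: 0[foll,b=9,-]
e3 deliver 0→4: ·
e4 deliver 4→1: 1[foll,b=9,-]
e5 deliver 1→4: 4[lead,b=9,-]
e6 deliver 4→3: 3[foll,b=9,-]
e7 deliver 3→4: ·
e8 propose(4,'x'): ·
e9 deliver 4→2: 2[foll,b=9,-]
e10 deliver 2→4: ·
e11 timeout(3): 3[cand,b=13,-]
e12 deliver 3→0: 0[foll,b=13,-]
e13 deliver 0→3: ·
e14 deliver 2→3: ·
e15 deliver 4→3: ·
e16 timeout(3): 3[cand,b=18,-]
e17 timeout(4): 4[cand,b=14,-]
e18 crash(0): 0[✗foll,b=13,-]
e19 deliver 3→0: ·
e20 timeout(3): 3[cand,b=23,-]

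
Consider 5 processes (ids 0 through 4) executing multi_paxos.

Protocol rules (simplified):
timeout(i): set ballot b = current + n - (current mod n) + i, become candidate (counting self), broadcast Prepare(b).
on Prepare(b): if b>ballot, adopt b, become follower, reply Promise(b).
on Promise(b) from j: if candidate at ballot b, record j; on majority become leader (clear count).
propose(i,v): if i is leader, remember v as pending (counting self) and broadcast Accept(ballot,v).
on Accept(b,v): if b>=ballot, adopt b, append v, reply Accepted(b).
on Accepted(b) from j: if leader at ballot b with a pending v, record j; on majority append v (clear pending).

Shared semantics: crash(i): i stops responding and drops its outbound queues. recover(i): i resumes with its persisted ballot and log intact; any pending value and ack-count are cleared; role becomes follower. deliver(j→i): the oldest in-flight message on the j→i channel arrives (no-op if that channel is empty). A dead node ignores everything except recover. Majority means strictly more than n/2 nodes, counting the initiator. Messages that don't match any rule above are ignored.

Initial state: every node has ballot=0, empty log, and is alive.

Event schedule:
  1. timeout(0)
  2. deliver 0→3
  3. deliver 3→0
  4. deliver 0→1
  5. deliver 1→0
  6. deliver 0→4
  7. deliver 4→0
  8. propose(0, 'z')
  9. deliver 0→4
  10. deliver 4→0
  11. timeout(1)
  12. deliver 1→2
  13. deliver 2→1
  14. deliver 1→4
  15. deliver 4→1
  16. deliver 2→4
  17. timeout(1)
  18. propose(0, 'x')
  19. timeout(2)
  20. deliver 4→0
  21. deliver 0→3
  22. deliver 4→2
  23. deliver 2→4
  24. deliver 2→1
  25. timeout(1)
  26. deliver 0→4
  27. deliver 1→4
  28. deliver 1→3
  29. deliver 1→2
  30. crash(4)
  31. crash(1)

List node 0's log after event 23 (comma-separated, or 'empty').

empty

step 1 timeout(0): 0={cand,b=5,log=-}
step 2 deliver 0→3: 3={foll,b=5,log=-}
step 3 deliver 3→0: —
step 4 deliver 0→1: 1={foll,b=5,log=-}
step 5 deliver 1→0: 0={lead,b=5,log=-}
step 6 deliver 0→4: 4={foll,b=5,log=-}
step 7 deliver 4→0: —
step 8 propose(0,'z'): —
step 9 deliver 0→4: 4={foll,b=5,log=z}
step 10 deliver 4→0: —
step 11 timeout(1): 1={cand,b=11,log=-}
step 12 deliver 1→2: 2={foll,b=11,log=-}
step 13 deliver 2→1: —
step 14 deliver 1→4: 4={foll,b=11,log=z}
step 15 deliver 4→1: 1={lead,b=11,log=-}
step 16 deliver 2→4: —
step 17 timeout(1): 1={cand,b=16,log=-}
step 18 propose(0,'x'): —
step 19 timeout(2): 2={cand,b=17,log=-}
step 20 deliver 4→0: —
step 21 deliver 0→3: 3={foll,b=5,log=z}
step 22 deliver 4→2: —
step 23 deliver 2→4: 4={foll,b=17,log=z}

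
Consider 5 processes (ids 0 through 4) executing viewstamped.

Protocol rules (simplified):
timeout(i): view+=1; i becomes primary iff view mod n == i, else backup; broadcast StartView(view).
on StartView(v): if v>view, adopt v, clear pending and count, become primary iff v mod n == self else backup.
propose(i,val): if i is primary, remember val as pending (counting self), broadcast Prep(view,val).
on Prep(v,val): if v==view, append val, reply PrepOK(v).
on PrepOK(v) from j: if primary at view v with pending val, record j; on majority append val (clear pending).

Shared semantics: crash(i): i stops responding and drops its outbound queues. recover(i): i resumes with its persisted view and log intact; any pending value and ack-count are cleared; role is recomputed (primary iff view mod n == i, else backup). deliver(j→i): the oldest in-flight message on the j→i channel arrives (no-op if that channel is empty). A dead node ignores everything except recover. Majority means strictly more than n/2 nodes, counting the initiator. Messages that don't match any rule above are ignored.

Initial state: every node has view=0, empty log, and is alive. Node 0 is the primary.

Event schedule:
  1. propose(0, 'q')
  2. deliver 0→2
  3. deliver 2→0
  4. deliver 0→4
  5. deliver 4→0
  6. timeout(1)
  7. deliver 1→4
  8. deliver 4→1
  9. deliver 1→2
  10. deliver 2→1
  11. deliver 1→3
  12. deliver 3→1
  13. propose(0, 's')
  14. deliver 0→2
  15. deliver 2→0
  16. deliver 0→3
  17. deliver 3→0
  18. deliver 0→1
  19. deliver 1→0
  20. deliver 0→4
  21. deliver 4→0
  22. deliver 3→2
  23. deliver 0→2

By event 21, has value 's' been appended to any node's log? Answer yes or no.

step 1 propose(0,'q'): —
step 2 deliver 0→2: 2={back,v=0,log=q}
step 3 deliver 2→0: —
step 4 deliver 0→4: 4={back,v=0,log=q}
step 5 deliver 4→0: 0={prim,v=0,log=q}
step 6 timeout(1): 1={prim,v=1,log=-}
step 7 deliver 1→4: 4={back,v=1,log=q}
step 8 deliver 4→1: —
step 9 deliver 1→2: 2={back,v=1,log=q}
step 10 deliver 2→1: —
step 11 deliver 1→3: 3={back,v=1,log=-}
step 12 deliver 3→1: —
step 13 propose(0,'s'): —
step 14 deliver 0→2: —
step 15 deliver 2→0: —
step 16 deliver 0→3: —
step 17 deliver 3→0: —
step 18 deliver 0→1: —
step 19 deliver 1→0: 0={back,v=1,log=q}
step 20 deliver 0→4: —
step 21 deliver 4→0: —

no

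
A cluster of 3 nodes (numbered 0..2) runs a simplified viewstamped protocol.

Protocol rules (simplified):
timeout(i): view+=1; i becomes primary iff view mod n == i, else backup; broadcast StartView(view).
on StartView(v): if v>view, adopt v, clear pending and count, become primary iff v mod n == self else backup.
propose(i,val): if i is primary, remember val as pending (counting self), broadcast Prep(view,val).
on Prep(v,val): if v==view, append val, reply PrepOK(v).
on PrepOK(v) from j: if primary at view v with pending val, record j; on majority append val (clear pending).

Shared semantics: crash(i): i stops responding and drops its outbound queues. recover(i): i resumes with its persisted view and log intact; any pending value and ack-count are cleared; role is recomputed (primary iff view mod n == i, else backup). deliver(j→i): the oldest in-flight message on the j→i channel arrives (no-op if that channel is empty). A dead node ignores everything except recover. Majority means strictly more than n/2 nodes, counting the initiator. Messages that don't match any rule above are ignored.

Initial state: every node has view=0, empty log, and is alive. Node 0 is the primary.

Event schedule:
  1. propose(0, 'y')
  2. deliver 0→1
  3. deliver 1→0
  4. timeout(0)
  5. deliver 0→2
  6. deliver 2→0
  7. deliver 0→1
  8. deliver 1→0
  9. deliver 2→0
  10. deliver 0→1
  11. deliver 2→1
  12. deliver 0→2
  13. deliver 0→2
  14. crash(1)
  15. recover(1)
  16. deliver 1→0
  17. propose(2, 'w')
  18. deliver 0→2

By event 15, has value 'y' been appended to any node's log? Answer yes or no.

yes

1. propose(0,'y'):  nop
2. deliver 0→1:  <1:back v0 y>
3. deliver 1→0:  <0:prim v0 y>
4. timeout(0):  <0:back v1 y>
5. deliver 0→2:  <2:back v0 y>
6. deliver 2→0:  nop
7. deliver 0→1:  <1:prim v1 y>
8. deliver 1→0:  nop
9. deliver 2→0:  nop
10. deliver 0→1:  nop
11. deliver 2→1:  nop
12. deliver 0→2:  <2:back v1 y>
13. deliver 0→2:  nop
14. crash(1):  <1:✗prim v1 y>
15. recover(1):  <1:prim v1 y>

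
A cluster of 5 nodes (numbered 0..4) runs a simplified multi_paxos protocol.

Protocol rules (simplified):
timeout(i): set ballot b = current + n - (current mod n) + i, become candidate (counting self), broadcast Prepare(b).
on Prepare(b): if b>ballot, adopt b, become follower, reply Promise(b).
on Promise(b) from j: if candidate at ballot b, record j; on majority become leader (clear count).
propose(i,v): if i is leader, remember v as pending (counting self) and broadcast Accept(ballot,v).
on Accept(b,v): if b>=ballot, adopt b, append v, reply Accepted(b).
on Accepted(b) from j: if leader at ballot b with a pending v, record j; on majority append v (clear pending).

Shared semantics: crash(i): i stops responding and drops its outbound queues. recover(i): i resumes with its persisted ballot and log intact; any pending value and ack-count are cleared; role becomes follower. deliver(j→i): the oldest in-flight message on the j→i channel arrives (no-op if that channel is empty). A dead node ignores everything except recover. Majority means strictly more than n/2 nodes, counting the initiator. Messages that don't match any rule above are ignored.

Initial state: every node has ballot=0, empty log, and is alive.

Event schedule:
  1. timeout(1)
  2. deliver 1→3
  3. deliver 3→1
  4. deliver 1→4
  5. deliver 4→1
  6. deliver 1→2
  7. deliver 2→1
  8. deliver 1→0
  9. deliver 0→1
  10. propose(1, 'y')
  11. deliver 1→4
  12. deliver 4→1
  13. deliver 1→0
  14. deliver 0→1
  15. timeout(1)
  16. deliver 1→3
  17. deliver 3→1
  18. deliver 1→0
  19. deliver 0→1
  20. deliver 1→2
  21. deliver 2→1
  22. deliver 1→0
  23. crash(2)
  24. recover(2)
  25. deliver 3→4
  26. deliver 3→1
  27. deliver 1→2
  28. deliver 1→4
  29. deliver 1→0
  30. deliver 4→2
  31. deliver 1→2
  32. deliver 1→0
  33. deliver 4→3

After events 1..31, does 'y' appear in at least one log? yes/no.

1. timeout(1):  <1:cand b6 ->
2. deliver 1→3:  <3:foll b6 ->
3. deliver 3→1:  nop
4. deliver 1→4:  <4:foll b6 ->
5. deliver 4→1:  <1:lead b6 ->
6. deliver 1→2:  <2:foll b6 ->
7. deliver 2→1:  nop
8. deliver 1→0:  <0:foll b6 ->
9. deliver 0→1:  nop
10. propose(1,'y'):  nop
11. deliver 1→4:  <4:foll b6 y>
12. deliver 4→1:  nop
13. deliver 1→0:  <0:foll b6 y>
14. deliver 0→1:  <1:lead b6 y>
15. timeout(1):  <1:cand b11 y>
16. deliver 1→3:  <3:foll b6 y>
17. deliver 3→1:  nop
18. deliver 1→0:  <0:foll b11 y>
19. deliver 0→1:  nop
20. deliver 1→2:  <2:foll b6 y>
21. deliver 2→1:  nop
22. deliver 1→0:  nop
23. crash(2):  <2:✗foll b6 y>
24. recover(2):  <2:foll b6 y>
25. deliver 3→4:  nop
26. deliver 3→1:  nop
27. deliver 1→2:  <2:foll b11 y>
28. deliver 1→4:  <4:foll b11 y>
29. deliver 1→0:  nop
30. deliver 4→2:  nop
31. deliver 1→2:  nop

yes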